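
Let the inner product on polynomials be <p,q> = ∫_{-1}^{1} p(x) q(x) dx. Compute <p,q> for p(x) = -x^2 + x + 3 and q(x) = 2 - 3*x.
<p,q> = 26/3

Expand the product: p(x)·q(x) = 3*x^3 - 5*x^2 - 7*x + 6.
∫_{-1}^{1} of each monomial x^k gives [2/(k+1) if k even, 0 if k odd]. Integrating term-by-term (or equivalently evaluating the antiderivative F(x) = 3*x^4/4 - 5*x^3/3 - 7*x^2/2 + 6*x at the endpoints):
  F(1) − F(−1) = 19/12 − (-85/12) = 26/3.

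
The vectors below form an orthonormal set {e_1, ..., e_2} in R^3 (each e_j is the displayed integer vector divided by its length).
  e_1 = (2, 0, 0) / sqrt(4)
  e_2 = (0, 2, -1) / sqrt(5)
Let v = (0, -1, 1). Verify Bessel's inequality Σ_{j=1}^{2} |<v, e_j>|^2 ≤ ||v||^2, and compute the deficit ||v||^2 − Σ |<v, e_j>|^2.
Σ |<v, e_j>|^2 = 9/5; ||v||^2 = 2; deficit = 1/5

Write each e_j = u_j / sqrt(<u_j, u_j>) where u_j is the displayed integer vector. Then <v, e_j> = <v, u_j> / sqrt(<u_j, u_j>), so |<v, e_j>|^2 = <v, u_j>^2 / <u_j, u_j>.
Coefficients: <v, e_1> = 0/sqrt(4), <v, e_2> = -3/sqrt(5).
Square and sum: Σ |<v, e_j>|^2 = 9/5.
Compute ||v||^2 = v·v = 2.
Deficit = 2 − 9/5 = 1/5 ≥ 0, confirming Bessel's inequality. (The deficit equals ||v − Σ <v,e_j> e_j||^2, the squared distance from v to span{e_j}.)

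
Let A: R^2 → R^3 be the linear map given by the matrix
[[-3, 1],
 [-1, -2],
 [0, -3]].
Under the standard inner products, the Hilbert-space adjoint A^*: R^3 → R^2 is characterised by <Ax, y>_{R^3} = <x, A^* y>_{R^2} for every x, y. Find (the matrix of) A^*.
A^* = A^T =
[[-3, -1, 0],
 [1, -2, -3]]

For real matrices with standard dot products, the defining identity <Ax, y> = <x, A^* y> gives (Ax)^T y = x^T (A^*) y, i.e. x^T A^T y = x^T (A^*) y. Since this holds for all x, y, we must have A^* = A^T. Therefore
A^* =
[[-3, -1, 0],
 [1, -2, -3]].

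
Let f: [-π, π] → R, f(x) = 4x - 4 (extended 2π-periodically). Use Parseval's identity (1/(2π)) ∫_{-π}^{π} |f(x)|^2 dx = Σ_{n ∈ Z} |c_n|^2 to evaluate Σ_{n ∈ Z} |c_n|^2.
Σ |c_n|^2 = 16π^2/3 + 16

Expand and integrate term by term over [-π, π]:
  ∫ (4x)^2 dx = 16·(2π^3/3); ∫ 2·4·(-4)·x dx = 0 (odd integrand); ∫ (-4)^2 dx = 16·2π.
So (1/(2π)) ∫_{-π}^{π} (4x - 4)^2 dx = 16π^2/3 + 16 = 16π^2/3 + 16.
Parseval ⇒ Σ |c_n|^2 = 16π^2/3 + 16.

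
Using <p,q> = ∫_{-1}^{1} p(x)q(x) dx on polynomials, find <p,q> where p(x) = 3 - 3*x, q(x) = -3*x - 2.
<p,q> = -6

Expand the product: p(x)·q(x) = 9*x^2 - 3*x - 6.
∫_{-1}^{1} of each monomial x^k gives [2/(k+1) if k even, 0 if k odd]. Integrating term-by-term (or equivalently evaluating the antiderivative F(x) = 3*x^3 - 3*x^2/2 - 6*x at the endpoints):
  F(1) − F(−1) = -9/2 − (3/2) = -6.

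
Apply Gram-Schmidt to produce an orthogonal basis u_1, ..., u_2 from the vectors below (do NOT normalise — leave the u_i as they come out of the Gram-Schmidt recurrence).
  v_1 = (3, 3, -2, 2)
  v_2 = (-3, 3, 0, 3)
Orthogonal basis:
  u_1 = (3, 3, -2, 2)
  u_2 = (-48/13, 30/13, 6/13, 33/13)

Apply the Gram-Schmidt recurrence
  u_1 = v_1
  u_i = v_i − Σ_{j<i} ((v_i · u_j) / (u_j · u_j)) · u_j.

Step by step this gives:
  u_1 = (3, 3, -2, 2)
  u_2 = (-48/13, 30/13, 6/13, 33/13)

Orthogonality check:
  u_2 · u_1 = 0 (should be 0)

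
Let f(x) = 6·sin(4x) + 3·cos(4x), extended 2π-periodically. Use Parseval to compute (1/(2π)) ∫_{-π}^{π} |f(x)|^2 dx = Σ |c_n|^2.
Σ |c_n|^2 = 45/2

Expand |f|^2 and use orthogonality of {sin(nx), cos(mx)} on [-π, π]:
  ∫_{-π}^{π} sin(nx)^2 dx = π, ∫ cos(mx)^2 dx = π, and cross terms integrate to 0.
So ∫_{-π}^{π} f(x)^2 dx = 6^2 · π + 3^2 · π = (36 + 9)π.
Divide by 2π: (36 + 9)/2 = 45/2.
By Parseval, this equals Σ |c_n|^2.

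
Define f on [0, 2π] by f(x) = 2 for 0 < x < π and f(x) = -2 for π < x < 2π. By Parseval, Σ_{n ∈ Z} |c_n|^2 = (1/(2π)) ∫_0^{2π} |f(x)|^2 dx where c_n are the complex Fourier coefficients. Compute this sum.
Σ |c_n|^2 = 4

Parseval equates the L^2 energy of f (normalised by 1/(2π)) with the ℓ^2 sum of its Fourier coefficients: (1/(2π)) ∫_0^{2π} |f|^2 = Σ |c_n|^2.
Compute the left side: (1/(2π)) [∫_0^π 2^2 dx + ∫_π^{2π} (-2)^2 dx] = (1/(2π)) · (4π + 4π) = (4 + 4)/2 = 4.
So Σ_{n ∈ Z} |c_n|^2 = 4.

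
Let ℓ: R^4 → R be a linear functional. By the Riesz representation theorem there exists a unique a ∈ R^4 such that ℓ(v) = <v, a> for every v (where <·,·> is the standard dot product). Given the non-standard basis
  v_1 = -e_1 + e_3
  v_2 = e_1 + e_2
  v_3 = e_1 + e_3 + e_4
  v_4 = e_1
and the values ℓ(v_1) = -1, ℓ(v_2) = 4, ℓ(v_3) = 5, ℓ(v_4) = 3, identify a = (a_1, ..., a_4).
a = (3, 1, 2, 0)

Write a = (a_1, ..., a_4) in the standard basis. For each basis vector v_i, ℓ(v_i) = <v_i, a> is a linear equation in the a_j's. Collect the n equations into a matrix system V a = ℓ, where row i of V is v_i (expressed in the standard basis). Since V is invertible (lower-triangular with 1s on the diagonal, up to permutation), solve by back-substitution:
  V =
[[-1, 0, 1, 0],
 [1, 1, 0, 0],
 [1, 0, 1, 1],
 [1, 0, 0, 0]]
  V a = (-1, 4, 5, 3)
Solving gives a = (3, 1, 2, 0).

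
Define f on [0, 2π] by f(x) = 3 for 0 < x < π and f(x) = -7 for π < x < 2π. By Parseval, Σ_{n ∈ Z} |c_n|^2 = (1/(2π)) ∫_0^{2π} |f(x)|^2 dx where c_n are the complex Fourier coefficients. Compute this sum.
Σ |c_n|^2 = 29

Parseval equates the L^2 energy of f (normalised by 1/(2π)) with the ℓ^2 sum of its Fourier coefficients: (1/(2π)) ∫_0^{2π} |f|^2 = Σ |c_n|^2.
Compute the left side: (1/(2π)) [∫_0^π 3^2 dx + ∫_π^{2π} (-7)^2 dx] = (1/(2π)) · (9π + 49π) = (9 + 49)/2 = 29.
So Σ_{n ∈ Z} |c_n|^2 = 29.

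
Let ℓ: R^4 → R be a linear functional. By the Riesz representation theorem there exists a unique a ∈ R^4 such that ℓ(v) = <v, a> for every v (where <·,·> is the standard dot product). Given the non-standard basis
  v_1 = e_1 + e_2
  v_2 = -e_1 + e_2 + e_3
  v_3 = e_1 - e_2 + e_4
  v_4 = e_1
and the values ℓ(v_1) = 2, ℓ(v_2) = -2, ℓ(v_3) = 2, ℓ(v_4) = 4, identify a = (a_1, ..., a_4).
a = (4, -2, 4, -4)

Write a = (a_1, ..., a_4) in the standard basis. For each basis vector v_i, ℓ(v_i) = <v_i, a> is a linear equation in the a_j's. Collect the n equations into a matrix system V a = ℓ, where row i of V is v_i (expressed in the standard basis). Since V is invertible (lower-triangular with 1s on the diagonal, up to permutation), solve by back-substitution:
  V =
[[1, 1, 0, 0],
 [-1, 1, 1, 0],
 [1, -1, 0, 1],
 [1, 0, 0, 0]]
  V a = (2, -2, 2, 4)
Solving gives a = (4, -2, 4, -4).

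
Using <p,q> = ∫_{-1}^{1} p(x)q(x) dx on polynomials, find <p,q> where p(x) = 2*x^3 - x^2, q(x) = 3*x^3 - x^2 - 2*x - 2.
<p,q> = 194/105

Expand the product: p(x)·q(x) = 6*x^6 - 5*x^5 - 3*x^4 - 2*x^3 + 2*x^2.
∫_{-1}^{1} of each monomial x^k gives [2/(k+1) if k even, 0 if k odd]. Integrating term-by-term (or equivalently evaluating the antiderivative F(x) = 6*x^7/7 - 5*x^6/6 - 3*x^5/5 - x^4/2 + 2*x^3/3 at the endpoints):
  F(1) − F(−1) = -43/105 − (-79/35) = 194/105.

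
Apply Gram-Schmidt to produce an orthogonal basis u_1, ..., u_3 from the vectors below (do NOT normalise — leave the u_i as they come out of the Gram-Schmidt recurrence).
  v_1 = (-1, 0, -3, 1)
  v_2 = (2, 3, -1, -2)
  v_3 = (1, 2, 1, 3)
Orthogonal basis:
  u_1 = (-1, 0, -3, 1)
  u_2 = (21/11, 3, -14/11, -21/11)
  u_3 = (160/197, 364/197, 156/197, 628/197)

Apply the Gram-Schmidt recurrence
  u_1 = v_1
  u_i = v_i − Σ_{j<i} ((v_i · u_j) / (u_j · u_j)) · u_j.

Step by step this gives:
  u_1 = (-1, 0, -3, 1)
  u_2 = (21/11, 3, -14/11, -21/11)
  u_3 = (160/197, 364/197, 156/197, 628/197)

Orthogonality check:
  u_2 · u_1 = 0 (should be 0)
  u_3 · u_1 = 0 (should be 0)
  u_3 · u_2 = 0 (should be 0)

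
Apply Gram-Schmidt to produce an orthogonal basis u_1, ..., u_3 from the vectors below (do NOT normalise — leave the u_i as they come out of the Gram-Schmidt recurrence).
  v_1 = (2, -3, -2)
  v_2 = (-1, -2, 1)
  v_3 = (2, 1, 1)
Orthogonal basis:
  u_1 = (2, -3, -2)
  u_2 = (-21/17, -28/17, 21/17)
  u_3 = (3/2, 0, 3/2)

Apply the Gram-Schmidt recurrence
  u_1 = v_1
  u_i = v_i − Σ_{j<i} ((v_i · u_j) / (u_j · u_j)) · u_j.

Step by step this gives:
  u_1 = (2, -3, -2)
  u_2 = (-21/17, -28/17, 21/17)
  u_3 = (3/2, 0, 3/2)

Orthogonality check:
  u_2 · u_1 = 0 (should be 0)
  u_3 · u_1 = 0 (should be 0)
  u_3 · u_2 = 0 (should be 0)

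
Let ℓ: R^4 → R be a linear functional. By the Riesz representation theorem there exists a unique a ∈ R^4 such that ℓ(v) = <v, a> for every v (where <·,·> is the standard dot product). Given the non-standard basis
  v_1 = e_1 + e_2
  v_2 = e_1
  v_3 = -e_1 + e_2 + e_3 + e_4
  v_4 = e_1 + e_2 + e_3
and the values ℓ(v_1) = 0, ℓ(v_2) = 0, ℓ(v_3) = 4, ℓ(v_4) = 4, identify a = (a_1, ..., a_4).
a = (0, 0, 4, 0)

Write a = (a_1, ..., a_4) in the standard basis. For each basis vector v_i, ℓ(v_i) = <v_i, a> is a linear equation in the a_j's. Collect the n equations into a matrix system V a = ℓ, where row i of V is v_i (expressed in the standard basis). Since V is invertible (lower-triangular with 1s on the diagonal, up to permutation), solve by back-substitution:
  V =
[[1, 1, 0, 0],
 [1, 0, 0, 0],
 [-1, 1, 1, 1],
 [1, 1, 1, 0]]
  V a = (0, 0, 4, 4)
Solving gives a = (0, 0, 4, 0).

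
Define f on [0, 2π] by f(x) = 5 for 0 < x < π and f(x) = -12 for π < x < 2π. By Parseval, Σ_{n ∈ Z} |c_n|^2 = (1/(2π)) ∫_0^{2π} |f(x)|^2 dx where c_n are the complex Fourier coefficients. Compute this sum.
Σ |c_n|^2 = 169/2

Parseval equates the L^2 energy of f (normalised by 1/(2π)) with the ℓ^2 sum of its Fourier coefficients: (1/(2π)) ∫_0^{2π} |f|^2 = Σ |c_n|^2.
Compute the left side: (1/(2π)) [∫_0^π 5^2 dx + ∫_π^{2π} (-12)^2 dx] = (1/(2π)) · (25π + 144π) = (25 + 144)/2 = 169/2.
So Σ_{n ∈ Z} |c_n|^2 = 169/2.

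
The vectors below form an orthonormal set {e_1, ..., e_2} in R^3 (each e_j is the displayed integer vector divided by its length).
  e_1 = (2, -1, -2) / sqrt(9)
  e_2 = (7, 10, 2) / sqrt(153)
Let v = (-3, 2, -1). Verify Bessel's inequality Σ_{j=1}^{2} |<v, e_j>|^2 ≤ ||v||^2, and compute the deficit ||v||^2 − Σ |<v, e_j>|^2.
Σ |<v, e_j>|^2 = 69/17; ||v||^2 = 14; deficit = 169/17

Write each e_j = u_j / sqrt(<u_j, u_j>) where u_j is the displayed integer vector. Then <v, e_j> = <v, u_j> / sqrt(<u_j, u_j>), so |<v, e_j>|^2 = <v, u_j>^2 / <u_j, u_j>.
Coefficients: <v, e_1> = -6/sqrt(9), <v, e_2> = -3/sqrt(153).
Square and sum: Σ |<v, e_j>|^2 = 69/17.
Compute ||v||^2 = v·v = 14.
Deficit = 14 − 69/17 = 169/17 ≥ 0, confirming Bessel's inequality. (The deficit equals ||v − Σ <v,e_j> e_j||^2, the squared distance from v to span{e_j}.)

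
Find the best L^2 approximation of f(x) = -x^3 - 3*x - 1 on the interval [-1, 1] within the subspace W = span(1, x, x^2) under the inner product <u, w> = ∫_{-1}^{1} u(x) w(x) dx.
g(x) = -18*x/5 - 1

The best approximation g ∈ W is the orthogonal projection of f onto W. Writing g = a_0 + a_1 x + a_2 x^2, the coefficients solve the normal equations G · a = b where
  G_{ij} = <φ_i, φ_j> and b_i = <f, φ_i>, with φ_0 = 1, φ_1 = x, φ_2 = x^2.
G =
  [2, 0, 2/3]
  [0, 2/3, 0]
  [2/3, 0, 2/5],
b = (-2, -12/5, -2/3).
Solving gives a_0 = -1, a_1 = -18/5, a_2 = 0, so
  g(x) = -18*x/5 - 1.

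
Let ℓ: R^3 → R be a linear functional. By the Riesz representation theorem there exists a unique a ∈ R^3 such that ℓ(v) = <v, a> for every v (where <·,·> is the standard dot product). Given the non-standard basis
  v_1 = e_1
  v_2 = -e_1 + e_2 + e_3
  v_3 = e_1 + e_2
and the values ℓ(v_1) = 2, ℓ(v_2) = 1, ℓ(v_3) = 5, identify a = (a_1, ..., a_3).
a = (2, 3, 0)

Write a = (a_1, ..., a_3) in the standard basis. For each basis vector v_i, ℓ(v_i) = <v_i, a> is a linear equation in the a_j's. Collect the n equations into a matrix system V a = ℓ, where row i of V is v_i (expressed in the standard basis). Since V is invertible (lower-triangular with 1s on the diagonal, up to permutation), solve by back-substitution:
  V =
[[1, 0, 0],
 [-1, 1, 1],
 [1, 1, 0]]
  V a = (2, 1, 5)
Solving gives a = (2, 3, 0).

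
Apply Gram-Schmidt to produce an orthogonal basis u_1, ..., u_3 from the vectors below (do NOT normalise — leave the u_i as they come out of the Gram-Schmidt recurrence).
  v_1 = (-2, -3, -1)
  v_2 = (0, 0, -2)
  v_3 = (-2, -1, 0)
Orthogonal basis:
  u_1 = (-2, -3, -1)
  u_2 = (2/7, 3/7, -13/7)
  u_3 = (-12/13, 8/13, 0)

Apply the Gram-Schmidt recurrence
  u_1 = v_1
  u_i = v_i − Σ_{j<i} ((v_i · u_j) / (u_j · u_j)) · u_j.

Step by step this gives:
  u_1 = (-2, -3, -1)
  u_2 = (2/7, 3/7, -13/7)
  u_3 = (-12/13, 8/13, 0)

Orthogonality check:
  u_2 · u_1 = 0 (should be 0)
  u_3 · u_1 = 0 (should be 0)
  u_3 · u_2 = 0 (should be 0)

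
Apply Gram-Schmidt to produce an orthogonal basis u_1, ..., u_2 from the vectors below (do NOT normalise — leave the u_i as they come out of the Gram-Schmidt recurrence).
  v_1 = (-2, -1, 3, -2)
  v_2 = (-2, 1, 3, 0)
Orthogonal basis:
  u_1 = (-2, -1, 3, -2)
  u_2 = (-2/3, 5/3, 1, 4/3)

Apply the Gram-Schmidt recurrence
  u_1 = v_1
  u_i = v_i − Σ_{j<i} ((v_i · u_j) / (u_j · u_j)) · u_j.

Step by step this gives:
  u_1 = (-2, -1, 3, -2)
  u_2 = (-2/3, 5/3, 1, 4/3)

Orthogonality check:
  u_2 · u_1 = 0 (should be 0)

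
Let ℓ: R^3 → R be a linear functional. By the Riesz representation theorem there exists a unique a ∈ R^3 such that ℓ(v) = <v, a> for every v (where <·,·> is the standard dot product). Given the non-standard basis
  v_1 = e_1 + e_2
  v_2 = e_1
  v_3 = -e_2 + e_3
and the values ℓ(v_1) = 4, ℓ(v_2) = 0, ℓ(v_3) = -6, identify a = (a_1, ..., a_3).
a = (0, 4, -2)

Write a = (a_1, ..., a_3) in the standard basis. For each basis vector v_i, ℓ(v_i) = <v_i, a> is a linear equation in the a_j's. Collect the n equations into a matrix system V a = ℓ, where row i of V is v_i (expressed in the standard basis). Since V is invertible (lower-triangular with 1s on the diagonal, up to permutation), solve by back-substitution:
  V =
[[1, 1, 0],
 [1, 0, 0],
 [0, -1, 1]]
  V a = (4, 0, -6)
Solving gives a = (0, 4, -2).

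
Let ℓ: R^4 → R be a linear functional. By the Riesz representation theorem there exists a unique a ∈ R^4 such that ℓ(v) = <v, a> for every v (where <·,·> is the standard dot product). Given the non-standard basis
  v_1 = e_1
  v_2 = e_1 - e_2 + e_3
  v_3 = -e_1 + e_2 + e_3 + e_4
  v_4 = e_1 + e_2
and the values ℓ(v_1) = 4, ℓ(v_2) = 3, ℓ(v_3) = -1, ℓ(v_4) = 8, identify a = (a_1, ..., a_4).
a = (4, 4, 3, -4)

Write a = (a_1, ..., a_4) in the standard basis. For each basis vector v_i, ℓ(v_i) = <v_i, a> is a linear equation in the a_j's. Collect the n equations into a matrix system V a = ℓ, where row i of V is v_i (expressed in the standard basis). Since V is invertible (lower-triangular with 1s on the diagonal, up to permutation), solve by back-substitution:
  V =
[[1, 0, 0, 0],
 [1, -1, 1, 0],
 [-1, 1, 1, 1],
 [1, 1, 0, 0]]
  V a = (4, 3, -1, 8)
Solving gives a = (4, 4, 3, -4).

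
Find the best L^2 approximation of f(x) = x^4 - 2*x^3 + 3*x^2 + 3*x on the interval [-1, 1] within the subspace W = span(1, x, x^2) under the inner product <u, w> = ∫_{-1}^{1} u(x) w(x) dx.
g(x) = 27*x^2/7 + 9*x/5 - 3/35

The best approximation g ∈ W is the orthogonal projection of f onto W. Writing g = a_0 + a_1 x + a_2 x^2, the coefficients solve the normal equations G · a = b where
  G_{ij} = <φ_i, φ_j> and b_i = <f, φ_i>, with φ_0 = 1, φ_1 = x, φ_2 = x^2.
G =
  [2, 0, 2/3]
  [0, 2/3, 0]
  [2/3, 0, 2/5],
b = (12/5, 6/5, 52/35).
Solving gives a_0 = -3/35, a_1 = 9/5, a_2 = 27/7, so
  g(x) = 27*x^2/7 + 9*x/5 - 3/35.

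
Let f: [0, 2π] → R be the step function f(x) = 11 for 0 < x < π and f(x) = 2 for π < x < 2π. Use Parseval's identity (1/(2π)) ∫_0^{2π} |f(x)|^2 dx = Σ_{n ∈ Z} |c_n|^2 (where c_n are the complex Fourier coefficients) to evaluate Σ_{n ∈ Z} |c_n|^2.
Σ |c_n|^2 = 125/2

Parseval equates the L^2 energy of f (normalised by 1/(2π)) with the ℓ^2 sum of its Fourier coefficients: (1/(2π)) ∫_0^{2π} |f|^2 = Σ |c_n|^2.
Compute the left side: (1/(2π)) [∫_0^π 11^2 dx + ∫_π^{2π} 2^2 dx] = (1/(2π)) · (121π + 4π) = (121 + 4)/2 = 125/2.
So Σ_{n ∈ Z} |c_n|^2 = 125/2.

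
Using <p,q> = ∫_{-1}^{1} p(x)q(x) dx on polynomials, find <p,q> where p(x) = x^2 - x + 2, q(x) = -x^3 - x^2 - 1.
<p,q> = -6

Expand the product: p(x)·q(x) = -x^5 - x^3 - 3*x^2 + x - 2.
∫_{-1}^{1} of each monomial x^k gives [2/(k+1) if k even, 0 if k odd]. Integrating term-by-term (or equivalently evaluating the antiderivative F(x) = -x^6/6 - x^4/4 - x^3 + x^2/2 - 2*x at the endpoints):
  F(1) − F(−1) = -35/12 − (37/12) = -6.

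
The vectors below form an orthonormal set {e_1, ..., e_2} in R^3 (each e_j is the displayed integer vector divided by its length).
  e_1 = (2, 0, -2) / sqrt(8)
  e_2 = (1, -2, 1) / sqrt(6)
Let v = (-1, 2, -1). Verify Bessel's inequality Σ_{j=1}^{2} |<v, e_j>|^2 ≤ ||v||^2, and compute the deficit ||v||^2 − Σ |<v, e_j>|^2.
Σ |<v, e_j>|^2 = 6; ||v||^2 = 6; deficit = 0

Write each e_j = u_j / sqrt(<u_j, u_j>) where u_j is the displayed integer vector. Then <v, e_j> = <v, u_j> / sqrt(<u_j, u_j>), so |<v, e_j>|^2 = <v, u_j>^2 / <u_j, u_j>.
Coefficients: <v, e_1> = 0/sqrt(8), <v, e_2> = -6/sqrt(6).
Square and sum: Σ |<v, e_j>|^2 = 6.
Compute ||v||^2 = v·v = 6.
Deficit = 6 − 6 = 0 ≥ 0, confirming Bessel's inequality. (The deficit equals ||v − Σ <v,e_j> e_j||^2, the squared distance from v to span{e_j}.)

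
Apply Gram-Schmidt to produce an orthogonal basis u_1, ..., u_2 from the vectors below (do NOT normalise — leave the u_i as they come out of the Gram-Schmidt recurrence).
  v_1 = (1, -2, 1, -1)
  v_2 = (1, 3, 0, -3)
Orthogonal basis:
  u_1 = (1, -2, 1, -1)
  u_2 = (9/7, 17/7, 2/7, -23/7)

Apply the Gram-Schmidt recurrence
  u_1 = v_1
  u_i = v_i − Σ_{j<i} ((v_i · u_j) / (u_j · u_j)) · u_j.

Step by step this gives:
  u_1 = (1, -2, 1, -1)
  u_2 = (9/7, 17/7, 2/7, -23/7)

Orthogonality check:
  u_2 · u_1 = 0 (should be 0)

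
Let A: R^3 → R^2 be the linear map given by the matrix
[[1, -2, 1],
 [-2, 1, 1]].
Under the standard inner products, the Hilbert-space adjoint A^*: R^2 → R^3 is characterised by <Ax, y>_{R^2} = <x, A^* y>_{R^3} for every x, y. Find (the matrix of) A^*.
A^* = A^T =
[[1, -2],
 [-2, 1],
 [1, 1]]

For real matrices with standard dot products, the defining identity <Ax, y> = <x, A^* y> gives (Ax)^T y = x^T (A^*) y, i.e. x^T A^T y = x^T (A^*) y. Since this holds for all x, y, we must have A^* = A^T. Therefore
A^* =
[[1, -2],
 [-2, 1],
 [1, 1]].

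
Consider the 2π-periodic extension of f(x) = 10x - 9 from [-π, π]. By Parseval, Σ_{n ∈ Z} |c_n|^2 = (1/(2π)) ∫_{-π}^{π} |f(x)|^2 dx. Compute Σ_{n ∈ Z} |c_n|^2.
Σ |c_n|^2 = 100π^2/3 + 81

Expand and integrate term by term over [-π, π]:
  ∫ (10x)^2 dx = 100·(2π^3/3); ∫ 2·10·(-9)·x dx = 0 (odd integrand); ∫ (-9)^2 dx = 81·2π.
So (1/(2π)) ∫_{-π}^{π} (10x - 9)^2 dx = 100π^2/3 + 81 = 100π^2/3 + 81.
Parseval ⇒ Σ |c_n|^2 = 100π^2/3 + 81.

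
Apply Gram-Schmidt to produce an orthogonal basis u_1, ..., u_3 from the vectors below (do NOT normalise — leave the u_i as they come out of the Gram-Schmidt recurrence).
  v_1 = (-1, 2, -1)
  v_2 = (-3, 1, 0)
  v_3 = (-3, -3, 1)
Orthogonal basis:
  u_1 = (-1, 2, -1)
  u_2 = (-13/6, -2/3, 5/6)
  u_3 = (-1/5, -3/5, -1)

Apply the Gram-Schmidt recurrence
  u_1 = v_1
  u_i = v_i − Σ_{j<i} ((v_i · u_j) / (u_j · u_j)) · u_j.

Step by step this gives:
  u_1 = (-1, 2, -1)
  u_2 = (-13/6, -2/3, 5/6)
  u_3 = (-1/5, -3/5, -1)

Orthogonality check:
  u_2 · u_1 = 0 (should be 0)
  u_3 · u_1 = 0 (should be 0)
  u_3 · u_2 = 0 (should be 0)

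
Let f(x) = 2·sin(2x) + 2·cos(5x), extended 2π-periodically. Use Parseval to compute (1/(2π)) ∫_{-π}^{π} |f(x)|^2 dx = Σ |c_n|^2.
Σ |c_n|^2 = 4

Expand |f|^2 and use orthogonality of {sin(nx), cos(mx)} on [-π, π]:
  ∫_{-π}^{π} sin(nx)^2 dx = π, ∫ cos(mx)^2 dx = π, and cross terms integrate to 0.
So ∫_{-π}^{π} f(x)^2 dx = 2^2 · π + 2^2 · π = (4 + 4)π.
Divide by 2π: (4 + 4)/2 = 4.
By Parseval, this equals Σ |c_n|^2.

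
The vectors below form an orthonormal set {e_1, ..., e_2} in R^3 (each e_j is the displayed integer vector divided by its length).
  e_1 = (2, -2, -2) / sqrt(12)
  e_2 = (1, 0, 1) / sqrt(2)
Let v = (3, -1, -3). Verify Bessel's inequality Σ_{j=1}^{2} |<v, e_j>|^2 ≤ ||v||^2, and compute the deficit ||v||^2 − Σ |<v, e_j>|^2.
Σ |<v, e_j>|^2 = 49/3; ||v||^2 = 19; deficit = 8/3

Write each e_j = u_j / sqrt(<u_j, u_j>) where u_j is the displayed integer vector. Then <v, e_j> = <v, u_j> / sqrt(<u_j, u_j>), so |<v, e_j>|^2 = <v, u_j>^2 / <u_j, u_j>.
Coefficients: <v, e_1> = 14/sqrt(12), <v, e_2> = 0/sqrt(2).
Square and sum: Σ |<v, e_j>|^2 = 49/3.
Compute ||v||^2 = v·v = 19.
Deficit = 19 − 49/3 = 8/3 ≥ 0, confirming Bessel's inequality. (The deficit equals ||v − Σ <v,e_j> e_j||^2, the squared distance from v to span{e_j}.)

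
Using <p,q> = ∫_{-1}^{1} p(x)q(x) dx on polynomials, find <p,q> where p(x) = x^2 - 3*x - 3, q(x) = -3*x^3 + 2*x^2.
<p,q> = 2/5

Expand the product: p(x)·q(x) = -3*x^5 + 11*x^4 + 3*x^3 - 6*x^2.
∫_{-1}^{1} of each monomial x^k gives [2/(k+1) if k even, 0 if k odd]. Integrating term-by-term (or equivalently evaluating the antiderivative F(x) = -x^6/2 + 11*x^5/5 + 3*x^4/4 - 2*x^3 at the endpoints):
  F(1) − F(−1) = 9/20 − (1/20) = 2/5.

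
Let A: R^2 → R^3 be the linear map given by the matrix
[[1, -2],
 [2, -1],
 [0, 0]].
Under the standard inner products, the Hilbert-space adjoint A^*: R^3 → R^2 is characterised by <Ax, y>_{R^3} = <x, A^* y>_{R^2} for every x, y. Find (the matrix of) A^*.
A^* = A^T =
[[1, 2, 0],
 [-2, -1, 0]]

For real matrices with standard dot products, the defining identity <Ax, y> = <x, A^* y> gives (Ax)^T y = x^T (A^*) y, i.e. x^T A^T y = x^T (A^*) y. Since this holds for all x, y, we must have A^* = A^T. Therefore
A^* =
[[1, 2, 0],
 [-2, -1, 0]].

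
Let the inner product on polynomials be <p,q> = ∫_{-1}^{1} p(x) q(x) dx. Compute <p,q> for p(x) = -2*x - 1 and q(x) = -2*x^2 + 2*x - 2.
<p,q> = 8/3

Expand the product: p(x)·q(x) = 4*x^3 - 2*x^2 + 2*x + 2.
∫_{-1}^{1} of each monomial x^k gives [2/(k+1) if k even, 0 if k odd]. Integrating term-by-term (or equivalently evaluating the antiderivative F(x) = x^4 - 2*x^3/3 + x^2 + 2*x at the endpoints):
  F(1) − F(−1) = 10/3 − (2/3) = 8/3.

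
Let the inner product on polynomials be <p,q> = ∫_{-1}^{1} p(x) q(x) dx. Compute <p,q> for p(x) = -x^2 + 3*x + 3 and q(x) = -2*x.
<p,q> = -4

Expand the product: p(x)·q(x) = 2*x^3 - 6*x^2 - 6*x.
∫_{-1}^{1} of each monomial x^k gives [2/(k+1) if k even, 0 if k odd]. Integrating term-by-term (or equivalently evaluating the antiderivative F(x) = x^4/2 - 2*x^3 - 3*x^2 at the endpoints):
  F(1) − F(−1) = -9/2 − (-1/2) = -4.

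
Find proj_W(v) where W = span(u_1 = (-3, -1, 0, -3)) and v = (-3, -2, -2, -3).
proj_W(v) = (-60/19, -20/19, 0, -60/19)

Set up U = [u_1 | ... | u_1] ∈ R^(4×1). The projector onto W = col(U) is P = U (U^T U)^(-1) U^T.
Compute U^T U =
  [19],
and U^T v = (20).
Solve U^T U · c = U^T v for the coefficients: c = (20/19). The projection is proj_W(v) = U c.
Check: (v - proj_W(v)) · u_1 = 0  (should be 0).
Result: proj_W(v) = (-60/19, -20/19, 0, -60/19).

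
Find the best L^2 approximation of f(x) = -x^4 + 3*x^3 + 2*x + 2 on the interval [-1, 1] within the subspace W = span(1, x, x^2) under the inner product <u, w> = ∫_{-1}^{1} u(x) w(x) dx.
g(x) = -6*x^2/7 + 19*x/5 + 73/35

The best approximation g ∈ W is the orthogonal projection of f onto W. Writing g = a_0 + a_1 x + a_2 x^2, the coefficients solve the normal equations G · a = b where
  G_{ij} = <φ_i, φ_j> and b_i = <f, φ_i>, with φ_0 = 1, φ_1 = x, φ_2 = x^2.
G =
  [2, 0, 2/3]
  [0, 2/3, 0]
  [2/3, 0, 2/5],
b = (18/5, 38/15, 22/21).
Solving gives a_0 = 73/35, a_1 = 19/5, a_2 = -6/7, so
  g(x) = -6*x^2/7 + 19*x/5 + 73/35.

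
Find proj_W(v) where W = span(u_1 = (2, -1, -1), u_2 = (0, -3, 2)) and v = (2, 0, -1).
proj_W(v) = (134/77, -16/77, -101/77)

Set up U = [u_1 | ... | u_2] ∈ R^(3×2). The projector onto W = col(U) is P = U (U^T U)^(-1) U^T.
Compute U^T U =
  [6, 1]
  [1, 13],
and U^T v = (5, -2).
Solve U^T U · c = U^T v for the coefficients: c = (67/77, -17/77). The projection is proj_W(v) = U c.
Check: (v - proj_W(v)) · u_1 = 0  (should be 0).
Check: (v - proj_W(v)) · u_2 = 0  (should be 0).
Result: proj_W(v) = (134/77, -16/77, -101/77).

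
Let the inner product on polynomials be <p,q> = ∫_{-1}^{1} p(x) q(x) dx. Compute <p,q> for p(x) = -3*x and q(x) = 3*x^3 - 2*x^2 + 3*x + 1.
<p,q> = -48/5

Expand the product: p(x)·q(x) = -9*x^4 + 6*x^3 - 9*x^2 - 3*x.
∫_{-1}^{1} of each monomial x^k gives [2/(k+1) if k even, 0 if k odd]. Integrating term-by-term (or equivalently evaluating the antiderivative F(x) = -9*x^5/5 + 3*x^4/2 - 3*x^3 - 3*x^2/2 at the endpoints):
  F(1) − F(−1) = -24/5 − (24/5) = -48/5.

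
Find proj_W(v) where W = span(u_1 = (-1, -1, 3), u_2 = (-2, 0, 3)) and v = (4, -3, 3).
proj_W(v) = (61/22, -93/22, 24/11)

Set up U = [u_1 | ... | u_2] ∈ R^(3×2). The projector onto W = col(U) is P = U (U^T U)^(-1) U^T.
Compute U^T U =
  [11, 11]
  [11, 13],
and U^T v = (8, 1).
Solve U^T U · c = U^T v for the coefficients: c = (93/22, -7/2). The projection is proj_W(v) = U c.
Check: (v - proj_W(v)) · u_1 = 0  (should be 0).
Check: (v - proj_W(v)) · u_2 = 0  (should be 0).
Result: proj_W(v) = (61/22, -93/22, 24/11).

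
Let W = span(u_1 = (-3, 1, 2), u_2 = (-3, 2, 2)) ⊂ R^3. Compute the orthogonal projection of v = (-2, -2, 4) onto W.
proj_W(v) = (-42/13, -2, 28/13)

Set up U = [u_1 | ... | u_2] ∈ R^(3×2). The projector onto W = col(U) is P = U (U^T U)^(-1) U^T.
Compute U^T U =
  [14, 15]
  [15, 17],
and U^T v = (12, 10).
Solve U^T U · c = U^T v for the coefficients: c = (54/13, -40/13). The projection is proj_W(v) = U c.
Check: (v - proj_W(v)) · u_1 = 0  (should be 0).
Check: (v - proj_W(v)) · u_2 = 0  (should be 0).
Result: proj_W(v) = (-42/13, -2, 28/13).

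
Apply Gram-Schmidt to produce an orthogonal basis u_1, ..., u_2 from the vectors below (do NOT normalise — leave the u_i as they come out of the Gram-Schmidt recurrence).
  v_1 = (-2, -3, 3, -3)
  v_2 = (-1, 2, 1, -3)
Orthogonal basis:
  u_1 = (-2, -3, 3, -3)
  u_2 = (-15/31, 86/31, 7/31, -69/31)

Apply the Gram-Schmidt recurrence
  u_1 = v_1
  u_i = v_i − Σ_{j<i} ((v_i · u_j) / (u_j · u_j)) · u_j.

Step by step this gives:
  u_1 = (-2, -3, 3, -3)
  u_2 = (-15/31, 86/31, 7/31, -69/31)

Orthogonality check:
  u_2 · u_1 = 0 (should be 0)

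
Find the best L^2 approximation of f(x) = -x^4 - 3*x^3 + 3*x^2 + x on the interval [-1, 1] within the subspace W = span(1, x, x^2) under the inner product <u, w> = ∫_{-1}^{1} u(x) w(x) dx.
g(x) = 15*x^2/7 - 4*x/5 + 3/35

The best approximation g ∈ W is the orthogonal projection of f onto W. Writing g = a_0 + a_1 x + a_2 x^2, the coefficients solve the normal equations G · a = b where
  G_{ij} = <φ_i, φ_j> and b_i = <f, φ_i>, with φ_0 = 1, φ_1 = x, φ_2 = x^2.
G =
  [2, 0, 2/3]
  [0, 2/3, 0]
  [2/3, 0, 2/5],
b = (8/5, -8/15, 32/35).
Solving gives a_0 = 3/35, a_1 = -4/5, a_2 = 15/7, so
  g(x) = 15*x^2/7 - 4*x/5 + 3/35.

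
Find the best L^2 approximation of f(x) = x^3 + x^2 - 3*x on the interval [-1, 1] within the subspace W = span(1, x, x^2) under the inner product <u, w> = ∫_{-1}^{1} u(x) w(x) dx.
g(x) = x^2 - 12*x/5

The best approximation g ∈ W is the orthogonal projection of f onto W. Writing g = a_0 + a_1 x + a_2 x^2, the coefficients solve the normal equations G · a = b where
  G_{ij} = <φ_i, φ_j> and b_i = <f, φ_i>, with φ_0 = 1, φ_1 = x, φ_2 = x^2.
G =
  [2, 0, 2/3]
  [0, 2/3, 0]
  [2/3, 0, 2/5],
b = (2/3, -8/5, 2/5).
Solving gives a_0 = 0, a_1 = -12/5, a_2 = 1, so
  g(x) = x^2 - 12*x/5.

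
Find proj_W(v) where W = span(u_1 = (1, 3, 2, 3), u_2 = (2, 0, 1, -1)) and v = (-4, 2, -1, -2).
proj_W(v) = (-339/137, -87/137, -213/137, 68/137)

Set up U = [u_1 | ... | u_2] ∈ R^(4×2). The projector onto W = col(U) is P = U (U^T U)^(-1) U^T.
Compute U^T U =
  [23, 1]
  [1, 6],
and U^T v = (-6, -7).
Solve U^T U · c = U^T v for the coefficients: c = (-29/137, -155/137). The projection is proj_W(v) = U c.
Check: (v - proj_W(v)) · u_1 = 0  (should be 0).
Check: (v - proj_W(v)) · u_2 = 0  (should be 0).
Result: proj_W(v) = (-339/137, -87/137, -213/137, 68/137).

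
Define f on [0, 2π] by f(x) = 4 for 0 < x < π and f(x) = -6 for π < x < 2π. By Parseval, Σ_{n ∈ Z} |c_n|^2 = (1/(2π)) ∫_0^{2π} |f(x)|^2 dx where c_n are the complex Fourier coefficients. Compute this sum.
Σ |c_n|^2 = 26

Parseval equates the L^2 energy of f (normalised by 1/(2π)) with the ℓ^2 sum of its Fourier coefficients: (1/(2π)) ∫_0^{2π} |f|^2 = Σ |c_n|^2.
Compute the left side: (1/(2π)) [∫_0^π 4^2 dx + ∫_π^{2π} (-6)^2 dx] = (1/(2π)) · (16π + 36π) = (16 + 36)/2 = 26.
So Σ_{n ∈ Z} |c_n|^2 = 26.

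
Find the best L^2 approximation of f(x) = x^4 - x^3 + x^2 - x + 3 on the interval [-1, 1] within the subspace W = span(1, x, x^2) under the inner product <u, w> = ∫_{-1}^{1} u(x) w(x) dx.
g(x) = 13*x^2/7 - 8*x/5 + 102/35

The best approximation g ∈ W is the orthogonal projection of f onto W. Writing g = a_0 + a_1 x + a_2 x^2, the coefficients solve the normal equations G · a = b where
  G_{ij} = <φ_i, φ_j> and b_i = <f, φ_i>, with φ_0 = 1, φ_1 = x, φ_2 = x^2.
G =
  [2, 0, 2/3]
  [0, 2/3, 0]
  [2/3, 0, 2/5],
b = (106/15, -16/15, 94/35).
Solving gives a_0 = 102/35, a_1 = -8/5, a_2 = 13/7, so
  g(x) = 13*x^2/7 - 8*x/5 + 102/35.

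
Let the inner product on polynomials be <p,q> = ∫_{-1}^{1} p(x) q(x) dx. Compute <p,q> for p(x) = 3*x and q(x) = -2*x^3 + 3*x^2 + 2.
<p,q> = -12/5

Expand the product: p(x)·q(x) = -6*x^4 + 9*x^3 + 6*x.
∫_{-1}^{1} of each monomial x^k gives [2/(k+1) if k even, 0 if k odd]. Integrating term-by-term (or equivalently evaluating the antiderivative F(x) = -6*x^5/5 + 9*x^4/4 + 3*x^2 at the endpoints):
  F(1) − F(−1) = 81/20 − (129/20) = -12/5.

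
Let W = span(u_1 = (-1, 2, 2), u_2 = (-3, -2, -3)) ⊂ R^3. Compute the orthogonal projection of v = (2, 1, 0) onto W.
proj_W(v) = (272/149, 32/149, 104/149)

Set up U = [u_1 | ... | u_2] ∈ R^(3×2). The projector onto W = col(U) is P = U (U^T U)^(-1) U^T.
Compute U^T U =
  [9, -7]
  [-7, 22],
and U^T v = (0, -8).
Solve U^T U · c = U^T v for the coefficients: c = (-56/149, -72/149). The projection is proj_W(v) = U c.
Check: (v - proj_W(v)) · u_1 = 0  (should be 0).
Check: (v - proj_W(v)) · u_2 = 0  (should be 0).
Result: proj_W(v) = (272/149, 32/149, 104/149).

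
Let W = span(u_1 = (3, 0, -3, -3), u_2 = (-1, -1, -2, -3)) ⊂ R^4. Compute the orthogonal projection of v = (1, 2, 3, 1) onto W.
proj_W(v) = (27/29, 24/29, 45/29, 69/29)

Set up U = [u_1 | ... | u_2] ∈ R^(4×2). The projector onto W = col(U) is P = U (U^T U)^(-1) U^T.
Compute U^T U =
  [27, 12]
  [12, 15],
and U^T v = (-9, -12).
Solve U^T U · c = U^T v for the coefficients: c = (1/29, -24/29). The projection is proj_W(v) = U c.
Check: (v - proj_W(v)) · u_1 = 0  (should be 0).
Check: (v - proj_W(v)) · u_2 = 0  (should be 0).
Result: proj_W(v) = (27/29, 24/29, 45/29, 69/29).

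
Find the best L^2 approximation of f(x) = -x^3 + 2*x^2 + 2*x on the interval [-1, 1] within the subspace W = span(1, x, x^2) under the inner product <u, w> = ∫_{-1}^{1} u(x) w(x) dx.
g(x) = 2*x^2 + 7*x/5

The best approximation g ∈ W is the orthogonal projection of f onto W. Writing g = a_0 + a_1 x + a_2 x^2, the coefficients solve the normal equations G · a = b where
  G_{ij} = <φ_i, φ_j> and b_i = <f, φ_i>, with φ_0 = 1, φ_1 = x, φ_2 = x^2.
G =
  [2, 0, 2/3]
  [0, 2/3, 0]
  [2/3, 0, 2/5],
b = (4/3, 14/15, 4/5).
Solving gives a_0 = 0, a_1 = 7/5, a_2 = 2, so
  g(x) = 2*x^2 + 7*x/5.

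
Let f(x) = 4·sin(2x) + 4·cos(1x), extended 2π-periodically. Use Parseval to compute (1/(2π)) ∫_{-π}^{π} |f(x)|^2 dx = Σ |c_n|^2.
Σ |c_n|^2 = 16

Expand |f|^2 and use orthogonality of {sin(nx), cos(mx)} on [-π, π]:
  ∫_{-π}^{π} sin(nx)^2 dx = π, ∫ cos(mx)^2 dx = π, and cross terms integrate to 0.
So ∫_{-π}^{π} f(x)^2 dx = 4^2 · π + 4^2 · π = (16 + 16)π.
Divide by 2π: (16 + 16)/2 = 16.
By Parseval, this equals Σ |c_n|^2.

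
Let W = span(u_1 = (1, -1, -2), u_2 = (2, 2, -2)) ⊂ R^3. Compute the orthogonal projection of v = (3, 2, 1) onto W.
proj_W(v) = (15/14, 37/14, -2/7)

Set up U = [u_1 | ... | u_2] ∈ R^(3×2). The projector onto W = col(U) is P = U (U^T U)^(-1) U^T.
Compute U^T U =
  [6, 4]
  [4, 12],
and U^T v = (-1, 8).
Solve U^T U · c = U^T v for the coefficients: c = (-11/14, 13/14). The projection is proj_W(v) = U c.
Check: (v - proj_W(v)) · u_1 = 0  (should be 0).
Check: (v - proj_W(v)) · u_2 = 0  (should be 0).
Result: proj_W(v) = (15/14, 37/14, -2/7).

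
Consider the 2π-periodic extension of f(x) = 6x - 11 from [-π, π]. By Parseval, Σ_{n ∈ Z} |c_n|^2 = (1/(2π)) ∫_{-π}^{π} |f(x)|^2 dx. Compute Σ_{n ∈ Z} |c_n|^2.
Σ |c_n|^2 = 12π^2 + 121

Expand and integrate term by term over [-π, π]:
  ∫ (6x)^2 dx = 36·(2π^3/3); ∫ 2·6·(-11)·x dx = 0 (odd integrand); ∫ (-11)^2 dx = 121·2π.
So (1/(2π)) ∫_{-π}^{π} (6x - 11)^2 dx = 36π^2/3 + 121 = 12π^2 + 121.
Parseval ⇒ Σ |c_n|^2 = 12π^2 + 121.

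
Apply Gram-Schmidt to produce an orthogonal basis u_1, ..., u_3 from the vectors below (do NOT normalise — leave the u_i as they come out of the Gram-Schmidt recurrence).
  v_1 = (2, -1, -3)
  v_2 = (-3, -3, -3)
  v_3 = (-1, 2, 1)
Orthogonal basis:
  u_1 = (2, -1, -3)
  u_2 = (-27/7, -18/7, -12/7)
  u_3 = (-9/19, 45/38, -27/38)

Apply the Gram-Schmidt recurrence
  u_1 = v_1
  u_i = v_i − Σ_{j<i} ((v_i · u_j) / (u_j · u_j)) · u_j.

Step by step this gives:
  u_1 = (2, -1, -3)
  u_2 = (-27/7, -18/7, -12/7)
  u_3 = (-9/19, 45/38, -27/38)

Orthogonality check:
  u_2 · u_1 = 0 (should be 0)
  u_3 · u_1 = 0 (should be 0)
  u_3 · u_2 = 0 (should be 0)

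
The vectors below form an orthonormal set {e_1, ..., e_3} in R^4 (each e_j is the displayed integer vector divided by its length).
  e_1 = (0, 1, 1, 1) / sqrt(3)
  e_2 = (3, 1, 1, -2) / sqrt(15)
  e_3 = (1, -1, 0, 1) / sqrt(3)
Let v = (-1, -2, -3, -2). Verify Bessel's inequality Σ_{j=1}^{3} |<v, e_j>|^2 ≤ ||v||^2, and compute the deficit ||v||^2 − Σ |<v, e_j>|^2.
Σ |<v, e_j>|^2 = 266/15; ||v||^2 = 18; deficit = 4/15

Write each e_j = u_j / sqrt(<u_j, u_j>) where u_j is the displayed integer vector. Then <v, e_j> = <v, u_j> / sqrt(<u_j, u_j>), so |<v, e_j>|^2 = <v, u_j>^2 / <u_j, u_j>.
Coefficients: <v, e_1> = -7/sqrt(3), <v, e_2> = -4/sqrt(15), <v, e_3> = -1/sqrt(3).
Square and sum: Σ |<v, e_j>|^2 = 266/15.
Compute ||v||^2 = v·v = 18.
Deficit = 18 − 266/15 = 4/15 ≥ 0, confirming Bessel's inequality. (The deficit equals ||v − Σ <v,e_j> e_j||^2, the squared distance from v to span{e_j}.)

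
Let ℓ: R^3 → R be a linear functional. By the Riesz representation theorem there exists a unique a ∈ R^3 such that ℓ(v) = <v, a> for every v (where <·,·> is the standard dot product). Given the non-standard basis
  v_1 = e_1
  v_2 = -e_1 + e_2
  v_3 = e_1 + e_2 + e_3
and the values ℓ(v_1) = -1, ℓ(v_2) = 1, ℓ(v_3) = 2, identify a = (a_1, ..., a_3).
a = (-1, 0, 3)

Write a = (a_1, ..., a_3) in the standard basis. For each basis vector v_i, ℓ(v_i) = <v_i, a> is a linear equation in the a_j's. Collect the n equations into a matrix system V a = ℓ, where row i of V is v_i (expressed in the standard basis). Since V is invertible (lower-triangular with 1s on the diagonal, up to permutation), solve by back-substitution:
  V =
[[1, 0, 0],
 [-1, 1, 0],
 [1, 1, 1]]
  V a = (-1, 1, 2)
Solving gives a = (-1, 0, 3).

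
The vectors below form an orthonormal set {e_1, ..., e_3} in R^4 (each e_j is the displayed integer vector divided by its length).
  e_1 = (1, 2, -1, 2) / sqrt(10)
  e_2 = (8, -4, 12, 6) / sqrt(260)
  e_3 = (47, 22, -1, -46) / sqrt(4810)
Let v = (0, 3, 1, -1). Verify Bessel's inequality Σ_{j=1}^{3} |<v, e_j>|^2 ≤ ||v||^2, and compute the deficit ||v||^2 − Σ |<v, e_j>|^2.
Σ |<v, e_j>|^2 = 18/5; ||v||^2 = 11; deficit = 37/5

Write each e_j = u_j / sqrt(<u_j, u_j>) where u_j is the displayed integer vector. Then <v, e_j> = <v, u_j> / sqrt(<u_j, u_j>), so |<v, e_j>|^2 = <v, u_j>^2 / <u_j, u_j>.
Coefficients: <v, e_1> = 3/sqrt(10), <v, e_2> = -6/sqrt(260), <v, e_3> = 111/sqrt(4810).
Square and sum: Σ |<v, e_j>|^2 = 18/5.
Compute ||v||^2 = v·v = 11.
Deficit = 11 − 18/5 = 37/5 ≥ 0, confirming Bessel's inequality. (The deficit equals ||v − Σ <v,e_j> e_j||^2, the squared distance from v to span{e_j}.)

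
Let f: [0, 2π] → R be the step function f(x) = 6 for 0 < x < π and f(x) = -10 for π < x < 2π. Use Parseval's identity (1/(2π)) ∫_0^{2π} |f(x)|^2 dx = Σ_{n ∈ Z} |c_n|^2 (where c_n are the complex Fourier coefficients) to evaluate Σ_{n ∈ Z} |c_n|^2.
Σ |c_n|^2 = 68

Parseval equates the L^2 energy of f (normalised by 1/(2π)) with the ℓ^2 sum of its Fourier coefficients: (1/(2π)) ∫_0^{2π} |f|^2 = Σ |c_n|^2.
Compute the left side: (1/(2π)) [∫_0^π 6^2 dx + ∫_π^{2π} (-10)^2 dx] = (1/(2π)) · (36π + 100π) = (36 + 100)/2 = 68.
So Σ_{n ∈ Z} |c_n|^2 = 68.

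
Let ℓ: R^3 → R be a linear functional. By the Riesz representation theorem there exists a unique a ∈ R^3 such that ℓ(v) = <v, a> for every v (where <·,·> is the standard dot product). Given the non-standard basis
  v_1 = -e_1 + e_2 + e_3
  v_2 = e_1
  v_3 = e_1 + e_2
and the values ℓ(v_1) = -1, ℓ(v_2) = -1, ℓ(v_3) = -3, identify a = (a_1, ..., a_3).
a = (-1, -2, 0)

Write a = (a_1, ..., a_3) in the standard basis. For each basis vector v_i, ℓ(v_i) = <v_i, a> is a linear equation in the a_j's. Collect the n equations into a matrix system V a = ℓ, where row i of V is v_i (expressed in the standard basis). Since V is invertible (lower-triangular with 1s on the diagonal, up to permutation), solve by back-substitution:
  V =
[[-1, 1, 1],
 [1, 0, 0],
 [1, 1, 0]]
  V a = (-1, -1, -3)
Solving gives a = (-1, -2, 0).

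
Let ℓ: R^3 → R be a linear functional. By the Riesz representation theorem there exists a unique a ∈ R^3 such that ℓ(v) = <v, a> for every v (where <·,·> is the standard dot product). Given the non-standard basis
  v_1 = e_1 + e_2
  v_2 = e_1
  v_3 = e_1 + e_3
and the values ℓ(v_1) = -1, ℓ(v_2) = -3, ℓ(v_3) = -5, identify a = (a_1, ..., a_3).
a = (-3, 2, -2)

Write a = (a_1, ..., a_3) in the standard basis. For each basis vector v_i, ℓ(v_i) = <v_i, a> is a linear equation in the a_j's. Collect the n equations into a matrix system V a = ℓ, where row i of V is v_i (expressed in the standard basis). Since V is invertible (lower-triangular with 1s on the diagonal, up to permutation), solve by back-substitution:
  V =
[[1, 1, 0],
 [1, 0, 0],
 [1, 0, 1]]
  V a = (-1, -3, -5)
Solving gives a = (-3, 2, -2).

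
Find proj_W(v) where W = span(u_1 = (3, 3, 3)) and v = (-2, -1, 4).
proj_W(v) = (1/3, 1/3, 1/3)

Set up U = [u_1 | ... | u_1] ∈ R^(3×1). The projector onto W = col(U) is P = U (U^T U)^(-1) U^T.
Compute U^T U =
  [27],
and U^T v = (3).
Solve U^T U · c = U^T v for the coefficients: c = (1/9). The projection is proj_W(v) = U c.
Check: (v - proj_W(v)) · u_1 = 0  (should be 0).
Result: proj_W(v) = (1/3, 1/3, 1/3).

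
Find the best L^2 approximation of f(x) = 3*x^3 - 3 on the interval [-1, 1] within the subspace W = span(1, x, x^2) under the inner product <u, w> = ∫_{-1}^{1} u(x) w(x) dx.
g(x) = 9*x/5 - 3

The best approximation g ∈ W is the orthogonal projection of f onto W. Writing g = a_0 + a_1 x + a_2 x^2, the coefficients solve the normal equations G · a = b where
  G_{ij} = <φ_i, φ_j> and b_i = <f, φ_i>, with φ_0 = 1, φ_1 = x, φ_2 = x^2.
G =
  [2, 0, 2/3]
  [0, 2/3, 0]
  [2/3, 0, 2/5],
b = (-6, 6/5, -2).
Solving gives a_0 = -3, a_1 = 9/5, a_2 = 0, so
  g(x) = 9*x/5 - 3.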